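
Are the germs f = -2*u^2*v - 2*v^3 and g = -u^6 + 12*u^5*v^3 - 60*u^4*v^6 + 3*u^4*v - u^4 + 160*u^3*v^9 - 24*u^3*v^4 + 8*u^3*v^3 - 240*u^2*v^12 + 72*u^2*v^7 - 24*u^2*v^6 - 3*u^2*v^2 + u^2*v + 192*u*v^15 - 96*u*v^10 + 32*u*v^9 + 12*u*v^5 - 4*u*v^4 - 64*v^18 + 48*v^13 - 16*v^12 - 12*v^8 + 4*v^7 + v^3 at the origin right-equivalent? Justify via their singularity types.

Yes.

The Hessian of f at 0 is [[0, 0], [0, 0]] with rank 0, so corank 2. A Groebner basis of the Jacobian ideal J(f) in C{u,v} is {v^3, u^2 + 3*v^2, u*v}; counting standard monomials gives mu = 4. Corank 2; j^3 = -2*v*(u^2 + v^2) splits into three distinct lines over C (the quadratic factor has nonzero discriminant), so D_4. The Hessian of g at 0 is [[0, 0], [0, 0]] with rank 0, so corank 2. A Groebner basis of the Jacobian ideal J(g) in C{u,v} is {v^3, u^2 + 3*v^2, u*v}; counting standard monomials gives mu = 4. Corank 2; j^3 = v*(u^2 + v^2) splits into three distinct lines over C (the quadratic factor has nonzero discriminant), so D_4. Both have type D_4, hence right-equivalent.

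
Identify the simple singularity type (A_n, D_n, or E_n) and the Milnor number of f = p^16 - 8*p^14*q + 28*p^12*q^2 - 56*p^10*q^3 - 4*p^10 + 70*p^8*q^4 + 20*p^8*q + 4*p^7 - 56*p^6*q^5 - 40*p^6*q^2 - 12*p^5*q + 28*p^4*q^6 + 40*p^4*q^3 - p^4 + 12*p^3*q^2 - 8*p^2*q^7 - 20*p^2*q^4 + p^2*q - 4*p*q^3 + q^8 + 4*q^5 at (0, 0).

Type D_{9}, Milnor number mu = 9.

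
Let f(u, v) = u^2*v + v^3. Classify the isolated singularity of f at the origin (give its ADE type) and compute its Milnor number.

The Hessian of f at 0 has rank 0. Corank 2; j^3 = v*(u^2 + v^2) splits into three distinct lines over C (the quadratic factor has nonzero discriminant), so D_4.

Type D4, Milnor number mu = 4.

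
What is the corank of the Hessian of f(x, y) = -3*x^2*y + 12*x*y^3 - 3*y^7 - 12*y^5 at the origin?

2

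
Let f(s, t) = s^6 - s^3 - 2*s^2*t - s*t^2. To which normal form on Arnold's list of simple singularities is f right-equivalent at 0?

D_7

The Hessian of f at 0 has rank 0. Corank 2; j^3 = -s*(s + t)^2 has shape L^2 M (L != M), so D-series; mu = 7 gives D_7.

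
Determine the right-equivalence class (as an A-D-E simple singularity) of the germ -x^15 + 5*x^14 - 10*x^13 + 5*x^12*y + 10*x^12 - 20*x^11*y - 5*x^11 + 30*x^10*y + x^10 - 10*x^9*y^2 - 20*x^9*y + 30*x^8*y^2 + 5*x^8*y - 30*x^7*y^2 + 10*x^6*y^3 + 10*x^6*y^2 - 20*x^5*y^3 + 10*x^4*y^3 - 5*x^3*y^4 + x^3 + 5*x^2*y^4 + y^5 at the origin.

E_{8}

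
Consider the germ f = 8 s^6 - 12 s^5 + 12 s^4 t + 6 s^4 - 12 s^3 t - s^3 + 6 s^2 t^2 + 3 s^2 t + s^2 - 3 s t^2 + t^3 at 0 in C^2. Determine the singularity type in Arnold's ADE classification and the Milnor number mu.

The Hessian of f at 0 is [[2, 0], [0, 0]] with rank 1, so corank 1. A Groebner basis of the Jacobian ideal J(f) in C{s,t} is {t^2, s}; counting standard monomials gives mu = 2. Corank 1: A-series; mu = 2 gives A_2.

Type A_{2}, Milnor number mu = 2.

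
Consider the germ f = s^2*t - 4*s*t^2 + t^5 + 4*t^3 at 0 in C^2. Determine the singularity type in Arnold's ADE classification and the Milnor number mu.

The Hessian of f at 0 has rank 0. Corank 2; j^3 = t*(s - 2*t)^2 has shape L^2 M (L != M), so D-series; mu = 6 gives D_6.

Type D_{6}, Milnor number mu = 6.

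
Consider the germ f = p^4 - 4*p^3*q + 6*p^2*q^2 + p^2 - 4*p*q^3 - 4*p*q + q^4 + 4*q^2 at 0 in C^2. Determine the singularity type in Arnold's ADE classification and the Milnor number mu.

Type A3, Milnor number mu = 3.

The Hessian of f at 0 has rank 1. Corank 1: A-series; mu = 3 gives A_3.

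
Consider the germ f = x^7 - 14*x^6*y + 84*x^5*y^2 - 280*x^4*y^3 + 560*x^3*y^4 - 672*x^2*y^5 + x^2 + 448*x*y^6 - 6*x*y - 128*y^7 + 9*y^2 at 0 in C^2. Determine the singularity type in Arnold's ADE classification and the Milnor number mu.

Type A_6, Milnor number mu = 6.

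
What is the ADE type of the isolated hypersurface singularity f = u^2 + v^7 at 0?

The Hessian of f at 0 is [[2, 0], [0, 0]] with rank 1, so corank 1. A Groebner basis of the Jacobian ideal J(f) in C{u,v} is {v^6, u}; counting standard monomials gives mu = 6. Corank 1: A-series; mu = 6 gives A_6.

A_{6}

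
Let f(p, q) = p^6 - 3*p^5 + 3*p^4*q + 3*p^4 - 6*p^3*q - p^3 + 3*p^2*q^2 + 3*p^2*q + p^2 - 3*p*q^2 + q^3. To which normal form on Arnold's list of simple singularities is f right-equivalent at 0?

A_2

The Hessian of f at 0 has rank 1. Corank 1: A-series; mu = 2 gives A_2.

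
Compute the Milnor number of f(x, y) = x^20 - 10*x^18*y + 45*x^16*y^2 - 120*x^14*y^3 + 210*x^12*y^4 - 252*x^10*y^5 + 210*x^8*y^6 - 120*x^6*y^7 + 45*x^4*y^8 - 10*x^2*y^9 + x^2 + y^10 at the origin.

9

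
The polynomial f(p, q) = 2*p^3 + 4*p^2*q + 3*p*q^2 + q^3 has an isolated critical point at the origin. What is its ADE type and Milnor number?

Type D_4, Milnor number mu = 4.

The Hessian of f at 0 has rank 0. Corank 2; j^3 = (p + q)*(2*p^2 + 2*p*q + q^2) splits into three distinct lines over C (the quadratic factor has nonzero discriminant), so D_4.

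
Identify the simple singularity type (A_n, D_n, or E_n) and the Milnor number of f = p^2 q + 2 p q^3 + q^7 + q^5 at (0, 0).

Type D_8, Milnor number mu = 8.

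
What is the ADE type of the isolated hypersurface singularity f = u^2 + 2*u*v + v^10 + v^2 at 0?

A_9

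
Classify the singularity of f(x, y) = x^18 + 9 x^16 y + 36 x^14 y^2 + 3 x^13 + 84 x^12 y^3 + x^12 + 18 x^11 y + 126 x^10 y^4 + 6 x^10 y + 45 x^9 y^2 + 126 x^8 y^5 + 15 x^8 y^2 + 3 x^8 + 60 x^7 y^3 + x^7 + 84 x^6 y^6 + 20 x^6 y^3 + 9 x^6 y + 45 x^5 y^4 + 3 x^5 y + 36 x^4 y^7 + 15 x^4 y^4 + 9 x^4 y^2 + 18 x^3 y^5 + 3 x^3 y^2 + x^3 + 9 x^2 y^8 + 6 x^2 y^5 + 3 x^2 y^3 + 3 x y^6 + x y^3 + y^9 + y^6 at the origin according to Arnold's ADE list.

E_{7}

The Hessian of f at 0 has rank 0. Corank 2; j^3 = x^3 is a perfect cube, so E-series; the 4-jet and mu = 7 give E_7.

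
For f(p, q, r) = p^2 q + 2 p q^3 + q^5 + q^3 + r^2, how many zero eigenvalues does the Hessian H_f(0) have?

Hessian at 0 has rank 1.

2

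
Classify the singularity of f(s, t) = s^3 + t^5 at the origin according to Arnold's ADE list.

E_8

The Hessian of f at 0 has rank 0. Corank 2; j^3 = s^3 is a perfect cube, so E-series; the 5-jet and mu = 8 give E_8.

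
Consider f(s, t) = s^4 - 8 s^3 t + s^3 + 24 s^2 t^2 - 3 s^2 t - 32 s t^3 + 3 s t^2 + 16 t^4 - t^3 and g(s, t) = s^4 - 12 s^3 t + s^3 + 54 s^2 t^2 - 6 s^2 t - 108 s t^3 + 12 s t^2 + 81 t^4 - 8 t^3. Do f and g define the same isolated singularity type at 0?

The Hessian of f at 0 is [[0, 0], [0, 0]] with rank 0, so corank 2. A Groebner basis of the Jacobian ideal J(f) in C{s,t} is {t^4, s*t^2 - 4*t^3/3, s^2 - 2*s*t + t^2}; counting standard monomials gives mu = 6. Corank 2; j^3 = (s - t)^3 is a perfect cube, so E-series; the 4-jet and mu = 6 give E_6. The Hessian of g at 0 is [[0, 0], [0, 0]] with rank 0, so corank 2. A Groebner basis of the Jacobian ideal J(g) in C{s,t} is {t^4, s*t^2 - 7*t^3/3, s^2 - 4*s*t + 4*t^2}; counting standard monomials gives mu = 6. Corank 2; j^3 = (s - 2*t)^3 is a perfect cube, so E-series; the 4-jet and mu = 6 give E_6. Both have type E_6, hence right-equivalent.

Yes.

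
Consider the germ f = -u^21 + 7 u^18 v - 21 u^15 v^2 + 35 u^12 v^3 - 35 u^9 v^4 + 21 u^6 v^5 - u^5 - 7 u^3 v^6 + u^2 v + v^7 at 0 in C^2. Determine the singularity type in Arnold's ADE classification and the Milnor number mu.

The Hessian of f at 0 has rank 0. Corank 2; j^3 = u^2*v has shape L^2 M (L != M), so D-series; mu = 8 gives D_8.

Type D8, Milnor number mu = 8.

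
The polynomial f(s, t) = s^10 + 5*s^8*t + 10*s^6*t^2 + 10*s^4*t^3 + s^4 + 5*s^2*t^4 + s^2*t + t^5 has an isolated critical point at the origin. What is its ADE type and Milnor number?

The Hessian of f at 0 is [[0, 0], [0, 0]] with rank 0, so corank 2. A Groebner basis of the Jacobian ideal J(f) in C{s,t} is {s^2/5 + t^4, s^3, s*t}; counting standard monomials gives mu = 6. Corank 2; j^3 = s^2*t has shape L^2 M (L != M), so D-series; mu = 6 gives D_6.

Type D_6, Milnor number mu = 6.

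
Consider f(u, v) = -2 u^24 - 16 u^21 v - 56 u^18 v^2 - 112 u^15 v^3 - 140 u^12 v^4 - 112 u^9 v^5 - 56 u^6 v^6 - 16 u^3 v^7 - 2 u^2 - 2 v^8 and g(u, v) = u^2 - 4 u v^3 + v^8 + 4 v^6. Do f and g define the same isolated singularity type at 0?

The Hessian of f at 0 is [[-4, 0], [0, 0]] with rank 1, so corank 1. A Groebner basis of the Jacobian ideal J(f) in C{u,v} is {v^7, u}; counting standard monomials gives mu = 7. Corank 1: A-series; mu = 7 gives A_7. The Hessian of g at 0 is [[2, 0], [0, 0]] with rank 1, so corank 1. A Groebner basis of the Jacobian ideal J(g) in C{u,v} is {u^3, u^2*v, -u/2 + v^3}; counting standard monomials gives mu = 7. Corank 1: A-series; mu = 7 gives A_7. Both have type A_7, hence right-equivalent.

Yes.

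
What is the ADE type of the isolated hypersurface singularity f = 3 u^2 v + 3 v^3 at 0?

D_{4}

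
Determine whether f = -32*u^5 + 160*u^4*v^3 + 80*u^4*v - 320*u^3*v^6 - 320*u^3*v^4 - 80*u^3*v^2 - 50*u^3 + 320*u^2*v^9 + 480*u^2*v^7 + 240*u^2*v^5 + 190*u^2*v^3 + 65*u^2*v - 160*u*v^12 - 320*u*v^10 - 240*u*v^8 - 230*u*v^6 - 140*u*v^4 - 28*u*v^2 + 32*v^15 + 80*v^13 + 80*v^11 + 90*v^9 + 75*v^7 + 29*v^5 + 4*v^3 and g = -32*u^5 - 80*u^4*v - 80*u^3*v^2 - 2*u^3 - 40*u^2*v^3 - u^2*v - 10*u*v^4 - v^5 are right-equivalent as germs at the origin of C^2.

The Hessian of f at 0 has rank 0. Corank 2; j^3 = -(2*u - v)*(5*u - 2*v)^2 has shape L^2 M (L != M), so D-series; mu = 6 gives D_6. The Hessian of g at 0 has rank 0. Corank 2; j^3 = -u^2*(2*u + v) has shape L^2 M (L != M), so D-series; mu = 6 gives D_6. Both have type D_6, hence right-equivalent.

Yes.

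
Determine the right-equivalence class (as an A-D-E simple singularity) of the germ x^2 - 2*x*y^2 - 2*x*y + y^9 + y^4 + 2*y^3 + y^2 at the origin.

A_8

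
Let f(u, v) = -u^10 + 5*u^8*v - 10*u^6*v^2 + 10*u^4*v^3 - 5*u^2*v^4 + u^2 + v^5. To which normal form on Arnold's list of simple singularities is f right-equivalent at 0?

A4

The Hessian of f at 0 has rank 1. Corank 1: A-series; mu = 4 gives A_4.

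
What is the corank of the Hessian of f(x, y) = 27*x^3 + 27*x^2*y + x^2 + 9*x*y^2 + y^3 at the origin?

1

The Hessian at 0 is [[2, 0], [0, 0]] of rank 1; hence corank 1.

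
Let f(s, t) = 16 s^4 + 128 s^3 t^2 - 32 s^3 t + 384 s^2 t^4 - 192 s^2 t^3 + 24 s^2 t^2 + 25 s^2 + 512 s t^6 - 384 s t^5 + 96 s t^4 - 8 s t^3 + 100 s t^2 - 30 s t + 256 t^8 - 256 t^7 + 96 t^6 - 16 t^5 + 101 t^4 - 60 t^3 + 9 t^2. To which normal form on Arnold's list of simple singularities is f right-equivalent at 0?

The Hessian of f at 0 is [[50, -30], [-30, 18]] with rank 1, so corank 1. A Groebner basis of the Jacobian ideal J(f) in C{s,t} is {s^2 + 9*s/50 - 27*t/250, s*t + 3*s/10 - 9*t/50, s/2 + t^2 - 3*t/10}; counting standard monomials gives mu = 3. Corank 1: A-series; mu = 3 gives A_3.

A3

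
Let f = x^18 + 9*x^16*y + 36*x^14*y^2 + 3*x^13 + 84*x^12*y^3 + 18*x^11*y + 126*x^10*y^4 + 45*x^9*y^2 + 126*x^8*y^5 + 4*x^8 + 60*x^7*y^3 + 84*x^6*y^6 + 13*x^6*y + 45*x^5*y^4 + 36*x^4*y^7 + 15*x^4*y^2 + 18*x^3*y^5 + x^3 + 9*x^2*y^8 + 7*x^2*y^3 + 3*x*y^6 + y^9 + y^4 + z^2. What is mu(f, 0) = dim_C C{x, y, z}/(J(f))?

6

The Hessian of f at 0 has rank 1. Corank 2; j^3 = x^3 is a perfect cube, so E-series; the 4-jet and mu = 6 give E_6.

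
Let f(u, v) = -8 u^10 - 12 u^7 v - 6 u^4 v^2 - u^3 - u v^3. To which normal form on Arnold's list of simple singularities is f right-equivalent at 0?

E7

The Hessian of f at 0 has rank 0. Corank 2; j^3 = -u^3 is a perfect cube, so E-series; the 4-jet and mu = 7 give E_7.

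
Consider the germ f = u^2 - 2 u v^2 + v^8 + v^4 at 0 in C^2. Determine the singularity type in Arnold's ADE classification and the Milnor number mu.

Type A_{7}, Milnor number mu = 7.

The Hessian of f at 0 is [[2, 0], [0, 0]] with rank 1, so corank 1. A Groebner basis of the Jacobian ideal J(f) in C{u,v} is {u^4, u^3*v, -u + v^2}; counting standard monomials gives mu = 7. Corank 1: A-series; mu = 7 gives A_7.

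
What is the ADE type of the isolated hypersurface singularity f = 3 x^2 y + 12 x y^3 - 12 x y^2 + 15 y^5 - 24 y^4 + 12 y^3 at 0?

D_6

The Hessian of f at 0 has rank 0. Corank 2; j^3 = 3*y*(x - 2*y)^2 has shape L^2 M (L != M), so D-series; mu = 6 gives D_6.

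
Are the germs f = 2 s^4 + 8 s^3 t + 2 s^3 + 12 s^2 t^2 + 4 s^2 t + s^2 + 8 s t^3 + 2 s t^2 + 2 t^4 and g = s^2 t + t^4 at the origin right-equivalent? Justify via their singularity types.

No.

The Hessian of f at 0 has rank 1. Corank 1: A-series; mu = 3 gives A_3. The Hessian of g at 0 has rank 0. Corank 2; j^3 = s^2*t has shape L^2 M (L != M), so D-series; mu = 5 gives D_5. f is A_3 but g is D_5, hence not right-equivalent.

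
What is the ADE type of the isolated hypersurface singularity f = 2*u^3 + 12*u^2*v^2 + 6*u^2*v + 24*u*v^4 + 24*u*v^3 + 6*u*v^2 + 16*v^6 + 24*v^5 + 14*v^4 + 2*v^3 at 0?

The Hessian of f at 0 has rank 0. Corank 2; j^3 = 2*(u + v)^3 is a perfect cube, so E-series; the 4-jet and mu = 6 give E_6.

E6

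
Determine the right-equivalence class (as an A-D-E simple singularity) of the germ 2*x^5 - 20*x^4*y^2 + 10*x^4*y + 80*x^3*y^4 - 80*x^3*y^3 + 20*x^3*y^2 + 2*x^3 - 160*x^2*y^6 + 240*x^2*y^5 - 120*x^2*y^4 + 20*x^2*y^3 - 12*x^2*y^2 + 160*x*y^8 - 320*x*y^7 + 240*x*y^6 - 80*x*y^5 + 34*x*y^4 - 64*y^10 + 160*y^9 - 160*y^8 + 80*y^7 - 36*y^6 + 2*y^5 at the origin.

The Hessian of f at 0 is [[0, 0], [0, 0]] with rank 0, so corank 2. A Groebner basis of the Jacobian ideal J(f) in C{x,y} is {-x^2/16 + x*y^3 + x*y^2/4, x^2/4 - x*y^2 + y^4, x^3, x^2*y - x^2/4 + x*y^2}; counting standard monomials gives mu = 8. Corank 2; j^3 = 2*x^3 is a perfect cube, so E-series; the 5-jet and mu = 8 give E_8.

E8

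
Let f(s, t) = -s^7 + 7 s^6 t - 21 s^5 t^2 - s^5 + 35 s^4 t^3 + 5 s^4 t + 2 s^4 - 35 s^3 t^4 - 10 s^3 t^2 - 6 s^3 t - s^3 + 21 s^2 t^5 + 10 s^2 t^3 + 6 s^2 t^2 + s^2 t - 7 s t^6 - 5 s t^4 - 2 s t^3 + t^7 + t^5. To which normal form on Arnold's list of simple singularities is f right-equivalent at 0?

D8

The Hessian of f at 0 has rank 0. Corank 2; j^3 = -s^2*(s - t) has shape L^2 M (L != M), so D-series; mu = 8 gives D_8.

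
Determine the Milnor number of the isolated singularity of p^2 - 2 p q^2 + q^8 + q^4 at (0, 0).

7

The Hessian of f at 0 has rank 1. Corank 1: A-series; mu = 7 gives A_7.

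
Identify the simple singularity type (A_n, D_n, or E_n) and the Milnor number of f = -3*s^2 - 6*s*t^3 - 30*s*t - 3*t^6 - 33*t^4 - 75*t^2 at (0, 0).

The Hessian of f at 0 has rank 1. Corank 1: A-series; mu = 3 gives A_3.

Type A3, Milnor number mu = 3.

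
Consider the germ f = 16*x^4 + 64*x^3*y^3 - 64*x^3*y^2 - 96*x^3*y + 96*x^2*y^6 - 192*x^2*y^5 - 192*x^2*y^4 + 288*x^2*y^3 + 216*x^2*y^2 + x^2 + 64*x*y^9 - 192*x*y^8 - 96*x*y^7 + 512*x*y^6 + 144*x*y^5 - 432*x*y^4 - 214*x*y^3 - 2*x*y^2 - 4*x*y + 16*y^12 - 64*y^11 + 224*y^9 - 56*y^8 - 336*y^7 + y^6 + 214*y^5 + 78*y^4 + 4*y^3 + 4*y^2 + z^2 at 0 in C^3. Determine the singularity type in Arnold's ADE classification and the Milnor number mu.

The Hessian of f at 0 has rank 2. Corank 1: A-series; mu = 3 gives A_3.

Type A3, Milnor number mu = 3.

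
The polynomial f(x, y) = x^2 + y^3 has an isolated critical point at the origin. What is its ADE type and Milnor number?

Type A2, Milnor number mu = 2.

The Hessian of f at 0 has rank 1. Corank 1: A-series; mu = 2 gives A_2.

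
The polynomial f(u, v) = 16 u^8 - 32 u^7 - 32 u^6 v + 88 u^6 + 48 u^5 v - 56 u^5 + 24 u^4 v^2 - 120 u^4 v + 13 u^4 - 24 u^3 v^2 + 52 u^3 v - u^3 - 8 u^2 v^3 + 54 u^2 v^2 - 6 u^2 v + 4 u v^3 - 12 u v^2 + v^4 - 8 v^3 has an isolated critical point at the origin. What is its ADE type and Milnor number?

The Hessian of f at 0 is [[0, 0], [0, 0]] with rank 0, so corank 2. A Groebner basis of the Jacobian ideal J(f) in C{u,v} is {u^3 + 3*u^2/8 + 3*u*v/2 + 3*v^2/2, u^2*v - u^2/4 - u*v - v^2, 5*u^2/32 + u*v^2 + 5*u*v/8 + 5*v^2/8, -3*u^2/32 - 3*u*v/8 + v^3 - 3*v^2/8}; counting standard monomials gives mu = 6. Corank 2; j^3 = -(u + 2*v)^3 is a perfect cube, so E-series; the 4-jet and mu = 6 give E_6.

Type E_6, Milnor number mu = 6.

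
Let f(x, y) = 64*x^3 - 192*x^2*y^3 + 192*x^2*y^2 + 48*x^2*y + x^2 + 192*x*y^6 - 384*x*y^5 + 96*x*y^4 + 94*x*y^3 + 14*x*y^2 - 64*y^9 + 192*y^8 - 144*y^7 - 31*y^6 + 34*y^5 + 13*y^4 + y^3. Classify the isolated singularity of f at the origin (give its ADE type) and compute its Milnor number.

Type A_{2}, Milnor number mu = 2.

The Hessian of f at 0 is [[2, 0], [0, 0]] with rank 1, so corank 1. A Groebner basis of the Jacobian ideal J(f) in C{x,y} is {y^2, x}; counting standard monomials gives mu = 2. Corank 1: A-series; mu = 2 gives A_2.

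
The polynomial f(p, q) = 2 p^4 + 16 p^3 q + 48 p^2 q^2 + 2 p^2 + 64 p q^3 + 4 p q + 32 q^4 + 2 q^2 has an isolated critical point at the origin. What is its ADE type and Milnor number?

The Hessian of f at 0 has rank 1. Corank 1: A-series; mu = 3 gives A_3.

Type A_3, Milnor number mu = 3.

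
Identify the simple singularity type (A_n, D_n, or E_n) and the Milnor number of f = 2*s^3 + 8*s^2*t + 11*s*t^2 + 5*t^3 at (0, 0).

Type D_{4}, Milnor number mu = 4.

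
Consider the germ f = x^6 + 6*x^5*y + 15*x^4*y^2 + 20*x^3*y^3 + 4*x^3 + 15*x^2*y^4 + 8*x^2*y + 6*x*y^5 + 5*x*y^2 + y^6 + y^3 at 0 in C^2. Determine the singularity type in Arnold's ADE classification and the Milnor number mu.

The Hessian of f at 0 is [[0, 0], [0, 0]] with rank 0, so corank 2. A Groebner basis of the Jacobian ideal J(f) in C{x,y} is {-32*x*y/3 + y^5 - 16*y^2/3, x*y^2 + y^3/2, x^2 + 3*x*y/2 + y^2/2}; counting standard monomials gives mu = 7. Corank 2; j^3 = (x + y)*(2*x + y)^2 has shape L^2 M (L != M), so D-series; mu = 7 gives D_7.

Type D7, Milnor number mu = 7.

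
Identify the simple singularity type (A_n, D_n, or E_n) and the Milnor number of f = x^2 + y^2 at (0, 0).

Type A1, Milnor number mu = 1.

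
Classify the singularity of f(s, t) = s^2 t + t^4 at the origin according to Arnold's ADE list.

D_5

The Hessian of f at 0 is [[0, 0], [0, 0]] with rank 0, so corank 2. A Groebner basis of the Jacobian ideal J(f) in C{s,t} is {s^3, s^2/4 + t^3, s*t}; counting standard monomials gives mu = 5. Corank 2; j^3 = s^2*t has shape L^2 M (L != M), so D-series; mu = 5 gives D_5.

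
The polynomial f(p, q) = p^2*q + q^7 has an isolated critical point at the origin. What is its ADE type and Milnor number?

Type D_8, Milnor number mu = 8.

The Hessian of f at 0 has rank 0. Corank 2; j^3 = p^2*q has shape L^2 M (L != M), so D-series; mu = 8 gives D_8.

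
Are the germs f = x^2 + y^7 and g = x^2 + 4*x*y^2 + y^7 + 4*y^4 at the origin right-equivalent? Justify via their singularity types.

The Hessian of f at 0 is [[2, 0], [0, 0]] with rank 1, so corank 1. A Groebner basis of the Jacobian ideal J(f) in C{x,y} is {y^6, x}; counting standard monomials gives mu = 6. Corank 1: A-series; mu = 6 gives A_6. The Hessian of g at 0 is [[2, 0], [0, 0]] with rank 1, so corank 1. A Groebner basis of the Jacobian ideal J(g) in C{x,y} is {x^3, x/2 + y^2}; counting standard monomials gives mu = 6. Corank 1: A-series; mu = 6 gives A_6. Both have type A_6, hence right-equivalent.

Yes.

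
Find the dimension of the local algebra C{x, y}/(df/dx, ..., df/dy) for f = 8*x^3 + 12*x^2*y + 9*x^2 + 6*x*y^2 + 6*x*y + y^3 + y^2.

2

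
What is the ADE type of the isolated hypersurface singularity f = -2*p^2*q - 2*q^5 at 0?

D_6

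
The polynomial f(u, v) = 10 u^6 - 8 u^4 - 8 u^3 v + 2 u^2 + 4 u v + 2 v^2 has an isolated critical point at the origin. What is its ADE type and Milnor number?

Type A_5, Milnor number mu = 5.

The Hessian of f at 0 has rank 1. Corank 1: A-series; mu = 5 gives A_5.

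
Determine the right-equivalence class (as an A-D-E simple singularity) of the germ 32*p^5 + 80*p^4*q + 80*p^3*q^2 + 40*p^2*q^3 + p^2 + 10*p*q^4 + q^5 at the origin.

A4

The Hessian of f at 0 has rank 1. Corank 1: A-series; mu = 4 gives A_4.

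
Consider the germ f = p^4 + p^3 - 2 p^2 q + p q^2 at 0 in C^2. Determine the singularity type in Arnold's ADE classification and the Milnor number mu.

Type D5, Milnor number mu = 5.

The Hessian of f at 0 is [[0, 0], [0, 0]] with rank 0, so corank 2. A Groebner basis of the Jacobian ideal J(f) in C{p,q} is {p*q^2 - p*q/4 + q^2/4, -p*q/4 + q^3 + q^2/4, p^2 - p*q}; counting standard monomials gives mu = 5. Corank 2; j^3 = p*(p - q)^2 has shape L^2 M (L != M), so D-series; mu = 5 gives D_5.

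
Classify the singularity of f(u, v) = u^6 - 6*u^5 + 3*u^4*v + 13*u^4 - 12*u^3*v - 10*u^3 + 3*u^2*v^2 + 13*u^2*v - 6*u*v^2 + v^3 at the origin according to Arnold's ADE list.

D_4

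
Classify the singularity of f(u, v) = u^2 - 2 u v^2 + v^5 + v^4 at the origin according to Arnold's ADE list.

The Hessian of f at 0 has rank 1. Corank 1: A-series; mu = 4 gives A_4.

A_{4}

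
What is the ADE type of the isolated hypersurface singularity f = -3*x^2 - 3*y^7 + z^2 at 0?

A6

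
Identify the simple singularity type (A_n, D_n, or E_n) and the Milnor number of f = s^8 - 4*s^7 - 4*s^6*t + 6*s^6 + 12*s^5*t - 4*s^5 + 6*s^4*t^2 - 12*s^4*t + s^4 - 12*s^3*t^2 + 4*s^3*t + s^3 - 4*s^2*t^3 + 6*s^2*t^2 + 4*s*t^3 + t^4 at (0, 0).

Type E_6, Milnor number mu = 6.

The Hessian of f at 0 has rank 0. Corank 2; j^3 = s^3 is a perfect cube, so E-series; the 4-jet and mu = 6 give E_6.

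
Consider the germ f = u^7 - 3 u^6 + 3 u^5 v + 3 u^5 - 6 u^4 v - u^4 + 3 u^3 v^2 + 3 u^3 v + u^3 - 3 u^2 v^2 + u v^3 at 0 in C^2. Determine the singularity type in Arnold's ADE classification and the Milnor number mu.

The Hessian of f at 0 has rank 0. Corank 2; j^3 = u^3 is a perfect cube, so E-series; the 4-jet and mu = 7 give E_7.

Type E_7, Milnor number mu = 7.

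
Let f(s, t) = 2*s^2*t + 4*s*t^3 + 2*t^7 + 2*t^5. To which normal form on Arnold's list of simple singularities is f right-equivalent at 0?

D_8

The Hessian of f at 0 has rank 0. Corank 2; j^3 = 2*s^2*t has shape L^2 M (L != M), so D-series; mu = 8 gives D_8.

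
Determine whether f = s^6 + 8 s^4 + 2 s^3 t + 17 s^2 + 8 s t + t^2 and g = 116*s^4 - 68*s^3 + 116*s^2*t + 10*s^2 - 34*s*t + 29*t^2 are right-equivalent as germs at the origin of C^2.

Yes.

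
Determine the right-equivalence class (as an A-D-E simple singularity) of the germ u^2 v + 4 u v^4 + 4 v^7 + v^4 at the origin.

D_5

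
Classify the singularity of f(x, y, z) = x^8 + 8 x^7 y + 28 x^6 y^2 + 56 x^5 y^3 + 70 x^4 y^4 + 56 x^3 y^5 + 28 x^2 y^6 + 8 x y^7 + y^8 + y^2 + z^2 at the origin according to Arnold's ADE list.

A_7

The Hessian of f at 0 has rank 2. Corank 1: A-series; mu = 7 gives A_7.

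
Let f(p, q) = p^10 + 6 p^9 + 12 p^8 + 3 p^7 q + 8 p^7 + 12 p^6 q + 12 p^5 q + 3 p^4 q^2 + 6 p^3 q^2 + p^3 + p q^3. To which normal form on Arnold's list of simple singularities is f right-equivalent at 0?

E_{7}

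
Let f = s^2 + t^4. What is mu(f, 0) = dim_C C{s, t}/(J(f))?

3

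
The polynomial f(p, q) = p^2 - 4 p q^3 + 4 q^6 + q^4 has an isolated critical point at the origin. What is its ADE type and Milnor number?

Type A_{3}, Milnor number mu = 3.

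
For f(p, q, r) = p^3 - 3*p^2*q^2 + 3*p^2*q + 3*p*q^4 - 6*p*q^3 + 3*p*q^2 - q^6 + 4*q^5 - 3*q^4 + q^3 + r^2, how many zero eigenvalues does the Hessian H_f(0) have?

2

The Hessian at 0 is [[0, 0, 0], [0, 0, 0], [0, 0, 2]] of rank 1; hence corank 2.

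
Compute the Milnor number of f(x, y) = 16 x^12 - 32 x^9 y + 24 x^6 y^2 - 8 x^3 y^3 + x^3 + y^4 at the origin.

The Hessian of f at 0 has rank 0. Corank 2; j^3 = x^3 is a perfect cube, so E-series; the 4-jet and mu = 6 give E_6.

6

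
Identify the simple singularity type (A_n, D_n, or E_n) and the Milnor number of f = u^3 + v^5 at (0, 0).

Type E_8, Milnor number mu = 8.

The Hessian of f at 0 has rank 0. Corank 2; j^3 = u^3 is a perfect cube, so E-series; the 5-jet and mu = 8 give E_8.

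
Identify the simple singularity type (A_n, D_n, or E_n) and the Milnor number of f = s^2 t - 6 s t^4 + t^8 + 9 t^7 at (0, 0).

Type D9, Milnor number mu = 9.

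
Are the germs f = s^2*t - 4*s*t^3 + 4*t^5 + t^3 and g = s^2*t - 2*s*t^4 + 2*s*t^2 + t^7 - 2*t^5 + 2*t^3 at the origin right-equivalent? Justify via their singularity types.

Yes.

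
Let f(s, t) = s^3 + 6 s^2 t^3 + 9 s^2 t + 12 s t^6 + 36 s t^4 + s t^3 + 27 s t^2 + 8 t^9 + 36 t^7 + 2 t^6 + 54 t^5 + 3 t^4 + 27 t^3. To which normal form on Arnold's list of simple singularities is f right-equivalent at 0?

E7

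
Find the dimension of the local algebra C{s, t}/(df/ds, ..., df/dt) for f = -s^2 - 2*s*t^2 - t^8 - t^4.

7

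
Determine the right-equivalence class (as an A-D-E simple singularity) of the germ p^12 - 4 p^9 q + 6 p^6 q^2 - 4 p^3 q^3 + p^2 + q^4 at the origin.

A3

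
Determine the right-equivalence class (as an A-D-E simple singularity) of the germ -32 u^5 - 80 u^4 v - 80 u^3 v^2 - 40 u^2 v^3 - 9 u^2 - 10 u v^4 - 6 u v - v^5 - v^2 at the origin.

A4

The Hessian of f at 0 is [[-18, -6], [-6, -2]] with rank 1, so corank 1. A Groebner basis of the Jacobian ideal J(f) in C{u,v} is {v^4, u + v/3}; counting standard monomials gives mu = 4. Corank 1: A-series; mu = 4 gives A_4.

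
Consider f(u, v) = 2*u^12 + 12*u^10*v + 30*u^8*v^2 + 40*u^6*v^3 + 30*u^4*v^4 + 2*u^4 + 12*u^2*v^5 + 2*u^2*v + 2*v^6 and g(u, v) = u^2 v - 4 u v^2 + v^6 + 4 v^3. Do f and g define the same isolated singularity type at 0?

The Hessian of f at 0 has rank 0. Corank 2; j^3 = 2*u^2*v has shape L^2 M (L != M), so D-series; mu = 7 gives D_7. The Hessian of g at 0 has rank 0. Corank 2; j^3 = v*(u - 2*v)^2 has shape L^2 M (L != M), so D-series; mu = 7 gives D_7. Both have type D_7, hence right-equivalent.

Yes.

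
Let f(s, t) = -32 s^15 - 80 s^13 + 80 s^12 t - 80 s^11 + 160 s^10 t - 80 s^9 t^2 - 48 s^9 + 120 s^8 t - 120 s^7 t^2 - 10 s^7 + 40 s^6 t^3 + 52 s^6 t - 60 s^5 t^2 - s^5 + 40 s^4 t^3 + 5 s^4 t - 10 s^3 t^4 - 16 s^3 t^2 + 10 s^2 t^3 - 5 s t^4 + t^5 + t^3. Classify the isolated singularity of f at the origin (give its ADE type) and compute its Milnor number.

The Hessian of f at 0 has rank 0. Corank 2; j^3 = t^3 is a perfect cube, so E-series; the 5-jet and mu = 8 give E_8.

Type E8, Milnor number mu = 8.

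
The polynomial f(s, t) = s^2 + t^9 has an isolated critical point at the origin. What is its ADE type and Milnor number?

Type A_8, Milnor number mu = 8.

The Hessian of f at 0 has rank 1. Corank 1: A-series; mu = 8 gives A_8.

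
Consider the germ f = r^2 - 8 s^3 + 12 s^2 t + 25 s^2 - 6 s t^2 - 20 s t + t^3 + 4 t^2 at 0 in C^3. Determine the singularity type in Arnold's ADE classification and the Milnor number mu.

Type A_{2}, Milnor number mu = 2.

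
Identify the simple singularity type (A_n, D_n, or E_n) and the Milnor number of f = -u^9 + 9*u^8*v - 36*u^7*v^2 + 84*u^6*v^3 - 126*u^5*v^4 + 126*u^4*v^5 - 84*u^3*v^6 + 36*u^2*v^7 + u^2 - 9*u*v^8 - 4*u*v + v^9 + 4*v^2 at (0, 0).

Type A_{8}, Milnor number mu = 8.

The Hessian of f at 0 is [[2, -4], [-4, 8]] with rank 1, so corank 1. A Groebner basis of the Jacobian ideal J(f) in C{u,v} is {v^8, u - 2*v}; counting standard monomials gives mu = 8. Corank 1: A-series; mu = 8 gives A_8.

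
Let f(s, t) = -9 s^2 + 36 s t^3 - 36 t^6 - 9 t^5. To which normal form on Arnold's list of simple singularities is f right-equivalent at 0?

The Hessian of f at 0 has rank 1. Corank 1: A-series; mu = 4 gives A_4.

A_4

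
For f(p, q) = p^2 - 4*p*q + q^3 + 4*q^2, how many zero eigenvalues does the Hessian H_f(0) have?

Hessian at 0 has rank 1.

1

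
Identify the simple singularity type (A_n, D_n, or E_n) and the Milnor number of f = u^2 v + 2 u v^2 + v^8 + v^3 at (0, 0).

Type D_9, Milnor number mu = 9.

The Hessian of f at 0 is [[0, 0], [0, 0]] with rank 0, so corank 2. A Groebner basis of the Jacobian ideal J(f) in C{u,v} is {u^2/8 + v^7 - v^2/8, u^3 + v^3, u*v + v^2}; counting standard monomials gives mu = 9. Corank 2; j^3 = v*(u + v)^2 has shape L^2 M (L != M), so D-series; mu = 9 gives D_9.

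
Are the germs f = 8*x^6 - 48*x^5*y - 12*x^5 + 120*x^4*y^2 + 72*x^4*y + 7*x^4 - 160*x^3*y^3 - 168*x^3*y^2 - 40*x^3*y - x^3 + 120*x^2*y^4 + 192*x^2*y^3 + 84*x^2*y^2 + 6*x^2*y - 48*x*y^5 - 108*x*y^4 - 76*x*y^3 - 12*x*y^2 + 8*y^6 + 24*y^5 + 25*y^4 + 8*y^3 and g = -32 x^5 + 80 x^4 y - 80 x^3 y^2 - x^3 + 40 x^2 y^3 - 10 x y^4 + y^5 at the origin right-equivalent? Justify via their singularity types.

The Hessian of f at 0 has rank 0. Corank 2; j^3 = -(x - 2*y)^3 is a perfect cube, so E-series; the 4-jet and mu = 6 give E_6. The Hessian of g at 0 has rank 0. Corank 2; j^3 = -x^3 is a perfect cube, so E-series; the 5-jet and mu = 8 give E_8. f is E_6 but g is E_8, hence not right-equivalent.

No.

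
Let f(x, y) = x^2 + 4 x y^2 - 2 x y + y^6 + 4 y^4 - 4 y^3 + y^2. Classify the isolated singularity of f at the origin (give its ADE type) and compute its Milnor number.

Type A_{5}, Milnor number mu = 5.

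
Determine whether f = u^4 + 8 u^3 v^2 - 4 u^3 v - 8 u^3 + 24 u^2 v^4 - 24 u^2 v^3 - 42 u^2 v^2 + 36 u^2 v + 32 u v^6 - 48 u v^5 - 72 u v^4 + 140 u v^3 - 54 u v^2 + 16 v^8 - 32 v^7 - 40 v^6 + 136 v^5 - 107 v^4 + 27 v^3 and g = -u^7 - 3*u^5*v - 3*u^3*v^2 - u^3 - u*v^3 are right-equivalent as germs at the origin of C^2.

No.

The Hessian of f at 0 has rank 0. Corank 2; j^3 = -(2*u - 3*v)^3 is a perfect cube, so E-series; the 4-jet and mu = 6 give E_6. The Hessian of g at 0 has rank 0. Corank 2; j^3 = -u^3 is a perfect cube, so E-series; the 4-jet and mu = 7 give E_7. f is E_6 but g is E_7, hence not right-equivalent.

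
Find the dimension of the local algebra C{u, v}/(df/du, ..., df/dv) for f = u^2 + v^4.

The Hessian of f at 0 has rank 1. Corank 1: A-series; mu = 3 gives A_3.

3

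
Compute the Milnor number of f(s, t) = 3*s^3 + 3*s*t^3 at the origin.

7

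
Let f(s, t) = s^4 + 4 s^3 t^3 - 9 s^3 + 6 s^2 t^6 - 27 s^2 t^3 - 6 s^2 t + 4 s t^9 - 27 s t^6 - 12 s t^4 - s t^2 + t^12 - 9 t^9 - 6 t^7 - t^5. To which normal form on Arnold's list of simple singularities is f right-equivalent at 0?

The Hessian of f at 0 has rank 0. Corank 2; j^3 = -s*(3*s + t)^2 has shape L^2 M (L != M), so D-series; mu = 5 gives D_5.

D5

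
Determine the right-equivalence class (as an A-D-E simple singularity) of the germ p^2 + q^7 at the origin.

The Hessian of f at 0 is [[2, 0], [0, 0]] with rank 1, so corank 1. A Groebner basis of the Jacobian ideal J(f) in C{p,q} is {q^6, p}; counting standard monomials gives mu = 6. Corank 1: A-series; mu = 6 gives A_6.

A_{6}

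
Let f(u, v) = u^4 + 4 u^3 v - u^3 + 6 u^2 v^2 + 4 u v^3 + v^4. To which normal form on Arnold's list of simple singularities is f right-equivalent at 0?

E_{6}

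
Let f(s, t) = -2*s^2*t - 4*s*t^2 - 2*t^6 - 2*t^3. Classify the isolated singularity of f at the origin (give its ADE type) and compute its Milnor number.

Type D7, Milnor number mu = 7.

The Hessian of f at 0 is [[0, 0], [0, 0]] with rank 0, so corank 2. A Groebner basis of the Jacobian ideal J(f) in C{s,t} is {s^2/6 + t^5 - t^2/6, s^3 + t^3, s*t + t^2}; counting standard monomials gives mu = 7. Corank 2; j^3 = -2*t*(s + t)^2 has shape L^2 M (L != M), so D-series; mu = 7 gives D_7.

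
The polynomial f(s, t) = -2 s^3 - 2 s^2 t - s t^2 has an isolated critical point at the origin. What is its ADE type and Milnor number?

Type D_{4}, Milnor number mu = 4.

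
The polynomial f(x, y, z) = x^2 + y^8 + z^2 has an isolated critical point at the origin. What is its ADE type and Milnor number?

The Hessian of f at 0 has rank 2. Corank 1: A-series; mu = 7 gives A_7.

Type A_7, Milnor number mu = 7.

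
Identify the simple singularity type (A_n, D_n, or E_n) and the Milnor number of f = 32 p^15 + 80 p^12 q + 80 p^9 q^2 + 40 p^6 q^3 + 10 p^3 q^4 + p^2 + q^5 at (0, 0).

The Hessian of f at 0 has rank 1. Corank 1: A-series; mu = 4 gives A_4.

Type A_4, Milnor number mu = 4.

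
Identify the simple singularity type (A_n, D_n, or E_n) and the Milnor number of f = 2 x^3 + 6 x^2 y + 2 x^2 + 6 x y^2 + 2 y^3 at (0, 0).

Type A_{2}, Milnor number mu = 2.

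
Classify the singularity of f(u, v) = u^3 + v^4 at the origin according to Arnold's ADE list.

E_6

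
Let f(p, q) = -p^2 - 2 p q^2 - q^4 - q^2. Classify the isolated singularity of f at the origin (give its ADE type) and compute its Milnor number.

The Hessian of f at 0 has rank 2. Corank 0: nondegenerate Morse point, so A_1.

Type A1, Milnor number mu = 1.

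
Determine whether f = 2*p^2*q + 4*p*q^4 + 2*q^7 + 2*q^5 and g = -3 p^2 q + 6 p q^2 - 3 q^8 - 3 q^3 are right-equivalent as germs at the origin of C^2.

No.

The Hessian of f at 0 has rank 0. Corank 2; j^3 = 2*p^2*q has shape L^2 M (L != M), so D-series; mu = 6 gives D_6. The Hessian of g at 0 has rank 0. Corank 2; j^3 = -3*q*(p - q)^2 has shape L^2 M (L != M), so D-series; mu = 9 gives D_9. f is D_6 but g is D_9, hence not right-equivalent.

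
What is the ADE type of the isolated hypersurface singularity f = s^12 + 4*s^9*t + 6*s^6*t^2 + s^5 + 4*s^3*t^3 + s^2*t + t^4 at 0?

D5

The Hessian of f at 0 is [[0, 0], [0, 0]] with rank 0, so corank 2. A Groebner basis of the Jacobian ideal J(f) in C{s,t} is {s^3, s^2/4 + t^3, s*t}; counting standard monomials gives mu = 5. Corank 2; j^3 = s^2*t has shape L^2 M (L != M), so D-series; mu = 5 gives D_5.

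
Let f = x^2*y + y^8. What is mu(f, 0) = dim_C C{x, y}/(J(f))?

The Hessian of f at 0 has rank 0. Corank 2; j^3 = x^2*y has shape L^2 M (L != M), so D-series; mu = 9 gives D_9.

9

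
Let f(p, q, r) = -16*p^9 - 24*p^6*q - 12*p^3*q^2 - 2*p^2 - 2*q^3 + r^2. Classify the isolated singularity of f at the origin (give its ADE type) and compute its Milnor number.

Type A_2, Milnor number mu = 2.

The Hessian of f at 0 has rank 2. Corank 1: A-series; mu = 2 gives A_2.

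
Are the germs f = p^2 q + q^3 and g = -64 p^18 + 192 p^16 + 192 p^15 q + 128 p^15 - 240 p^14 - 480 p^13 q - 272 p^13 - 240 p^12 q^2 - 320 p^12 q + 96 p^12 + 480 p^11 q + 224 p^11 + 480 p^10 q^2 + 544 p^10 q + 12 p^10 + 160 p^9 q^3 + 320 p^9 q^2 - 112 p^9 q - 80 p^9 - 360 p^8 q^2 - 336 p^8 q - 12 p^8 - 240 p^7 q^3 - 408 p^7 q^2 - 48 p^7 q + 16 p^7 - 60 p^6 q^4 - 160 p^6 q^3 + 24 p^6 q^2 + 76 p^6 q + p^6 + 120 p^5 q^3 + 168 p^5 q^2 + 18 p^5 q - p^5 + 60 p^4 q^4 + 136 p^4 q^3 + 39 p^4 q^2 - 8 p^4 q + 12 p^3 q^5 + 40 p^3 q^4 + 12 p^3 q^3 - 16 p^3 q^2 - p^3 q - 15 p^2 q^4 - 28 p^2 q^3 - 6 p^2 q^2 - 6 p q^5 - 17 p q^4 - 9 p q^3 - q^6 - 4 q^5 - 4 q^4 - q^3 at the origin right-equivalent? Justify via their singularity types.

No.

The Hessian of f at 0 is [[0, 0], [0, 0]] with rank 0, so corank 2. A Groebner basis of the Jacobian ideal J(f) in C{p,q} is {q^3, p^2 + 3*q^2, p*q}; counting standard monomials gives mu = 4. Corank 2; j^3 = q*(p^2 + q^2) splits into three distinct lines over C (the quadratic factor has nonzero discriminant), so D_4. The Hessian of g at 0 is [[0, 0], [0, 0]] with rank 0, so corank 2. A Groebner basis of the Jacobian ideal J(g) in C{p,q} is {p^3 + 15*p*q^2 + 3*q^2, p^2*q - p*q^2, q^3}; counting standard monomials gives mu = 7. Corank 2; j^3 = -q^3 is a perfect cube, so E-series; the 4-jet and mu = 7 give E_7. f is D_4 but g is E_7, hence not right-equivalent.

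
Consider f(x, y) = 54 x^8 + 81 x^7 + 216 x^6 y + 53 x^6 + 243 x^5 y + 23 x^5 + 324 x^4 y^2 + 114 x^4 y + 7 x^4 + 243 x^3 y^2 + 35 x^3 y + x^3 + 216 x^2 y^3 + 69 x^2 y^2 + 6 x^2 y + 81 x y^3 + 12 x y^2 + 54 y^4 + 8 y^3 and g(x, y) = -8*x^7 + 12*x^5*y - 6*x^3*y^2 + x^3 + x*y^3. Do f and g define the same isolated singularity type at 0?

The Hessian of f at 0 has rank 0. Corank 2; j^3 = (x + 2*y)^3 is a perfect cube, so E-series; the 4-jet and mu = 7 give E_7. The Hessian of g at 0 has rank 0. Corank 2; j^3 = x^3 is a perfect cube, so E-series; the 4-jet and mu = 7 give E_7. Both have type E_7, hence right-equivalent.

Yes.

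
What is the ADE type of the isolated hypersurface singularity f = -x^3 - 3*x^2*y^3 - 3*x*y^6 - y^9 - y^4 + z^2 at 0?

The Hessian of f at 0 is [[0, 0, 0], [0, 0, 0], [0, 0, 2]] with rank 1, so corank 2. A Groebner basis of the Jacobian ideal J(f) in C{x,y,z} is {y^3, x^2, z}; counting standard monomials gives mu = 6. Corank 2; j^3 = -x^3 is a perfect cube, so E-series; the 4-jet and mu = 6 give E_6.

E6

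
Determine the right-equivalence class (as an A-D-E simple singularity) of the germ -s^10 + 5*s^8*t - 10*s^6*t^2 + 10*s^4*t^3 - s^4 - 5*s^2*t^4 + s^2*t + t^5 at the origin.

D_{6}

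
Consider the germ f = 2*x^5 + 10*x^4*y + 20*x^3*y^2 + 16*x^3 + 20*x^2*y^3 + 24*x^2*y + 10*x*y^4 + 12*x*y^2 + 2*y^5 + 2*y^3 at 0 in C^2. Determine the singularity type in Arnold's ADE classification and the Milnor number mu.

Type E8, Milnor number mu = 8.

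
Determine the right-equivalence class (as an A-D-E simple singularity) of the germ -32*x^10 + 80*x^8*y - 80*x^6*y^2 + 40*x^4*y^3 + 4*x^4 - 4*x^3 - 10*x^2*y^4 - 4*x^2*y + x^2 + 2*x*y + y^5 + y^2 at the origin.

A_4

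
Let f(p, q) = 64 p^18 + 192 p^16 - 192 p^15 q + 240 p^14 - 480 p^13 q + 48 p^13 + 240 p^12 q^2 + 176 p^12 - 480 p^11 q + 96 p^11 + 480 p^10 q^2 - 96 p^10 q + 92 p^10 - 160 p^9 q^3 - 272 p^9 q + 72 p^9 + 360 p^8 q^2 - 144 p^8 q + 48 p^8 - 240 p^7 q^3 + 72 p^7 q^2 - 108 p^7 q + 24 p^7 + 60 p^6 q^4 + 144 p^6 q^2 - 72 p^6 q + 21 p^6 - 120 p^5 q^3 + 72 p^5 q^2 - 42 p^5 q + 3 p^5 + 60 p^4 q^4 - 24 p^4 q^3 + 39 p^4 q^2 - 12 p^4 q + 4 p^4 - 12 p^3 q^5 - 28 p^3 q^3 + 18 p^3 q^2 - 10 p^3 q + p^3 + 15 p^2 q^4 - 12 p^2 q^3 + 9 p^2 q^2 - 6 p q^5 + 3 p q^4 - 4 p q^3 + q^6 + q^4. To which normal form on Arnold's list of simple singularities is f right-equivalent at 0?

E_6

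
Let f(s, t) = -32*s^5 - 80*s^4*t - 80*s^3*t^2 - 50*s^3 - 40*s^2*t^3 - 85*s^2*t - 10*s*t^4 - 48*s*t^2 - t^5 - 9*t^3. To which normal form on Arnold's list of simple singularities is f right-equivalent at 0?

The Hessian of f at 0 has rank 0. Corank 2; j^3 = -(2*s + t)*(5*s + 3*t)^2 has shape L^2 M (L != M), so D-series; mu = 6 gives D_6.

D_6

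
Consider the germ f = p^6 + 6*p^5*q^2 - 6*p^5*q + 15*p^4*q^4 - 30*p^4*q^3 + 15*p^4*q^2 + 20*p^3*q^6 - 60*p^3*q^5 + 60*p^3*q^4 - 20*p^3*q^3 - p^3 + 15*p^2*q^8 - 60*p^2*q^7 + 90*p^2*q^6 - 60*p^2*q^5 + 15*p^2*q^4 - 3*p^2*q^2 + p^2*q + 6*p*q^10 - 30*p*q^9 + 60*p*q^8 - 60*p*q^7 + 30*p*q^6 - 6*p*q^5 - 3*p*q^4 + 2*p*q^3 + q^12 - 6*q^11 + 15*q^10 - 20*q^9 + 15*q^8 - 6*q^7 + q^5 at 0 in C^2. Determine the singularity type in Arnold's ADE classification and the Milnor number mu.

The Hessian of f at 0 has rank 0. Corank 2; j^3 = -p^2*(p - q) has shape L^2 M (L != M), so D-series; mu = 7 gives D_7.

Type D_7, Milnor number mu = 7.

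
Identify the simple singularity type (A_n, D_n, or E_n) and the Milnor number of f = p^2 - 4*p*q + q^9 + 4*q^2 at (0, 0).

Type A_{8}, Milnor number mu = 8.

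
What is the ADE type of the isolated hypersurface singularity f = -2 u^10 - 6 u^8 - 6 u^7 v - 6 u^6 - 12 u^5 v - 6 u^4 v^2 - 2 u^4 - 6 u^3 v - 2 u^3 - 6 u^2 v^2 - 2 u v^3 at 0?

E_{7}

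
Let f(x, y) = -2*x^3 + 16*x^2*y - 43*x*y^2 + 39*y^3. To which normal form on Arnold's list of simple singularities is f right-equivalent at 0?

D_4

The Hessian of f at 0 is [[0, 0], [0, 0]] with rank 0, so corank 2. A Groebner basis of the Jacobian ideal J(f) in C{x,y} is {y^3, x^2 - 23*y^2/2, x*y - 7*y^2/2}; counting standard monomials gives mu = 4. Corank 2; j^3 = -(x - 3*y)*(2*x^2 - 10*x*y + 13*y^2) splits into three distinct lines over C (the quadratic factor has nonzero discriminant), so D_4.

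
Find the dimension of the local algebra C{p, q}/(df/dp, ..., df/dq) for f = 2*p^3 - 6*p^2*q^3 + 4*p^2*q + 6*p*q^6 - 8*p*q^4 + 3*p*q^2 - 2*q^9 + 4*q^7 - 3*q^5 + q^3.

4

The Hessian of f at 0 is [[0, 0], [0, 0]] with rank 0, so corank 2. A Groebner basis of the Jacobian ideal J(f) in C{p,q} is {q^3, p^2 - 3*q^2/2, p*q + 3*q^2/2}; counting standard monomials gives mu = 4. Corank 2; j^3 = (p + q)*(2*p^2 + 2*p*q + q^2) splits into three distinct lines over C (the quadratic factor has nonzero discriminant), so D_4.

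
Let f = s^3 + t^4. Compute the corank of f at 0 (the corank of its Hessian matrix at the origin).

2

Hessian at 0 has rank 0.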